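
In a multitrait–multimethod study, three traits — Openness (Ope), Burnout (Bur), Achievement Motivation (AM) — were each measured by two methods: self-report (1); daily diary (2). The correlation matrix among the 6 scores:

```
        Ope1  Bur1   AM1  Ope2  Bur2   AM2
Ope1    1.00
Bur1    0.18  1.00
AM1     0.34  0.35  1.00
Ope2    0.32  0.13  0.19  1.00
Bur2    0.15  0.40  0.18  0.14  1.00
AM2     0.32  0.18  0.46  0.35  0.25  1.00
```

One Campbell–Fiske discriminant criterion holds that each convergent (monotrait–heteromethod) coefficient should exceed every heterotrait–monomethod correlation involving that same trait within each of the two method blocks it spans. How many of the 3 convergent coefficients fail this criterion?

1

Each convergent coefficient versus the relevant comparison correlations:
Ope (methods 1·2): 0.32 vs {0.18, 0.14, 0.34, 0.35} → fail.
Bur (methods 1·2): 0.40 vs {0.18, 0.14, 0.35, 0.25} → pass.
AM (methods 1·2): 0.46 vs {0.34, 0.35, 0.35, 0.25} → pass.
1 of 3 fail.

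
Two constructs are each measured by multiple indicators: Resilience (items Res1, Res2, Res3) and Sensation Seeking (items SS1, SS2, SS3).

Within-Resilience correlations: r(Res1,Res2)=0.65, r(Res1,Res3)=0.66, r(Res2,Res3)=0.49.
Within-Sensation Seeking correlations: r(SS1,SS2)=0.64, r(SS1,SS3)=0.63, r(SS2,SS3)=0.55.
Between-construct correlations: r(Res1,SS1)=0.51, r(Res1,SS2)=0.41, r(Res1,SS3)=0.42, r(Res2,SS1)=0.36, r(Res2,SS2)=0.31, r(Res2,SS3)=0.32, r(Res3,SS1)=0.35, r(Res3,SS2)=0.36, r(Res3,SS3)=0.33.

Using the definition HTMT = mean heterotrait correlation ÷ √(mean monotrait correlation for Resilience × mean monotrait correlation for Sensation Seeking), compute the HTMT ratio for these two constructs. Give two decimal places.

Between-construct mean = 3.37/9 = 0.3744.
Mean within-Res = 1.80/3 = 0.6000; mean within-SS = 1.82/3 = 0.6067.
Geometric mean = √(0.6000 × 0.6067) = 0.6033.
HTMT = 0.3744 / 0.6033 = 0.62.

0.62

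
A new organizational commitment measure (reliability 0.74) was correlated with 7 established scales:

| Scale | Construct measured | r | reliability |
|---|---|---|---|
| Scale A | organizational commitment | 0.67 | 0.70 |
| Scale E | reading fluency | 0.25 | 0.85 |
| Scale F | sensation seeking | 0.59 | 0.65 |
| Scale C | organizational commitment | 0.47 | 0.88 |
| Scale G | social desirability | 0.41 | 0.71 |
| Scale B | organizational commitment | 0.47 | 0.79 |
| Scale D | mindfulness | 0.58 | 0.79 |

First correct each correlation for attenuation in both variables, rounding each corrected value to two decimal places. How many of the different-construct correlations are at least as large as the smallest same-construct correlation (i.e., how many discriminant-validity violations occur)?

2

Disattenuated r (r / √(r_scale · r_new)):
  Scale A (conv): 0.67 / √(0.70·0.74) = 0.93
  Scale E (disc): 0.25 / √(0.85·0.74) = 0.32
  Scale F (disc): 0.59 / √(0.65·0.74) = 0.85
  Scale C (conv): 0.47 / √(0.88·0.74) = 0.58
  Scale G (disc): 0.41 / √(0.71·0.74) = 0.57
  Scale B (conv): 0.47 / √(0.79·0.74) = 0.61
  Scale D (disc): 0.58 / √(0.79·0.74) = 0.76
Smallest convergent = 0.58. Discriminant values: 0.32, 0.85, 0.57, 0.76; count ≥ 0.58 → 2.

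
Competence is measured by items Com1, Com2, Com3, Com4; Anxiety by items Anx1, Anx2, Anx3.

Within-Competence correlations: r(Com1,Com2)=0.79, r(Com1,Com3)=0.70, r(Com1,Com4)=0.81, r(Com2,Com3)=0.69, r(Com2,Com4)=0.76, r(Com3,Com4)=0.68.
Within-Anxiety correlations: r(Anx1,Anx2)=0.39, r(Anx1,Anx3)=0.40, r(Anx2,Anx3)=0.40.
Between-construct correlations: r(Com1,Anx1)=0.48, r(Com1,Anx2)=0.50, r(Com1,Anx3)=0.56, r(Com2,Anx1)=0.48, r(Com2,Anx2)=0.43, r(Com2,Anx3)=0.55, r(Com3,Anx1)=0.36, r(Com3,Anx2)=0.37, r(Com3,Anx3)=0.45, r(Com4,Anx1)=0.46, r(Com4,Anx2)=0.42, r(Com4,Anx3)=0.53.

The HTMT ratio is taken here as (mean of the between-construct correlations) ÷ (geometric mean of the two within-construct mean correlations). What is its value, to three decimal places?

0.861

Mean between = 5.59/12 = 0.4658.
Mean within-Com = 4.43/6 = 0.7383; mean within-Anx = 1.19/3 = 0.3967.
Geometric mean = √(0.7383 × 0.3967) = 0.5412.
HTMT = 0.4658 / 0.5412 = 0.861.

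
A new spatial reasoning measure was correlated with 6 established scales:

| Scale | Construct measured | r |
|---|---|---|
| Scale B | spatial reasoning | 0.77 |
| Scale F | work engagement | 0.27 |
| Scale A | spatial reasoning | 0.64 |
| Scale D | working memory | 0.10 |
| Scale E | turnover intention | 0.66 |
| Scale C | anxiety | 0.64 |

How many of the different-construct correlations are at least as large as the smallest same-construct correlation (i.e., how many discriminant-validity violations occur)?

2

Convergent (same construct = spatial reasoning): Scale B, Scale A.
Smallest convergent = 0.64. Discriminant values: 0.27, 0.10, 0.66, 0.64; count ≥ 0.64 → 2.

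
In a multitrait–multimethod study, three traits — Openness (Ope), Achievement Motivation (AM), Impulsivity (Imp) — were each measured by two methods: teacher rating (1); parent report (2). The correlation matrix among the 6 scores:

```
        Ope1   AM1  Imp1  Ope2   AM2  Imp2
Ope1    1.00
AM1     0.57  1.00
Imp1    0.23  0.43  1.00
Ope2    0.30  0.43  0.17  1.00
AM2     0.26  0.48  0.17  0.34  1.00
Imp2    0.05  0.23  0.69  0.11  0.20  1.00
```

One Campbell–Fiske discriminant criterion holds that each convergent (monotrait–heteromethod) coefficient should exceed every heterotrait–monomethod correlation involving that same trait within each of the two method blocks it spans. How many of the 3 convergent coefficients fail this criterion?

Convergent coefficients and their comparison sets:
Ope (methods 1·2): 0.30 vs {0.57, 0.34, 0.23, 0.11} → fail.
AM (methods 1·2): 0.48 vs {0.57, 0.34, 0.43, 0.20} → fail.
Imp (methods 1·2): 0.69 vs {0.23, 0.11, 0.43, 0.20} → pass.
2 of 3 fail.

2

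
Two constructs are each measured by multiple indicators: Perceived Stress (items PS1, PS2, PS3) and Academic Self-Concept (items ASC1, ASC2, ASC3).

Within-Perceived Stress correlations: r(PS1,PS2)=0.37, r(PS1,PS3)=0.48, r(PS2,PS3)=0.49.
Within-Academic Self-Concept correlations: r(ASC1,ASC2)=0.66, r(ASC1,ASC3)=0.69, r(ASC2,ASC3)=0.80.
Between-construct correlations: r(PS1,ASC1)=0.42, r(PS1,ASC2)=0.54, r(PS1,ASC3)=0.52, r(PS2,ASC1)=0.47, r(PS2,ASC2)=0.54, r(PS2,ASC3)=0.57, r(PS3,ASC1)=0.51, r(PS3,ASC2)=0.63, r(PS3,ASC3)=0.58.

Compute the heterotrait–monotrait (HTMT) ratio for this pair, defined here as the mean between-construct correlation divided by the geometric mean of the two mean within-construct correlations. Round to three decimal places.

0.939

Mean between = 4.78/9 = 0.5311.
Mean within-PS = 1.34/3 = 0.4467; mean within-ASC = 2.15/3 = 0.7167.
Geometric mean = √(0.4467 × 0.7167) = 0.5658.
HTMT = 0.5311 / 0.5658 = 0.939.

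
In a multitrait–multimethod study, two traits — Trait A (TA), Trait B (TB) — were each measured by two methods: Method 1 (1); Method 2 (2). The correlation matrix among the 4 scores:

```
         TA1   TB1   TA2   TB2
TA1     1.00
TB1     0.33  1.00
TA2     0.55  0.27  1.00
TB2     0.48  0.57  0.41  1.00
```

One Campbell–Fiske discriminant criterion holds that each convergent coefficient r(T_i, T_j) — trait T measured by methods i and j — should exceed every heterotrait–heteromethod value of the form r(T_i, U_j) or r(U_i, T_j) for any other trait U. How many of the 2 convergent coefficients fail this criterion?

Convergent coefficients and their comparison sets:
TA (methods 1·2): 0.55 vs {0.48, 0.27} → pass.
TB (methods 1·2): 0.57 vs {0.27, 0.48} → pass.
0 of 2 fail.

0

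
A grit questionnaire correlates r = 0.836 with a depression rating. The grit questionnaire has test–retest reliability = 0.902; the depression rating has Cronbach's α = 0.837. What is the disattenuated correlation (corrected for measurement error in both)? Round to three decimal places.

0.962

r_true = r_obs / √(r_xx · r_yy) = 0.836 / √(0.902 × 0.837) = 0.836 / √0.754974 = 0.836 / 0.8689 ≈ 0.962.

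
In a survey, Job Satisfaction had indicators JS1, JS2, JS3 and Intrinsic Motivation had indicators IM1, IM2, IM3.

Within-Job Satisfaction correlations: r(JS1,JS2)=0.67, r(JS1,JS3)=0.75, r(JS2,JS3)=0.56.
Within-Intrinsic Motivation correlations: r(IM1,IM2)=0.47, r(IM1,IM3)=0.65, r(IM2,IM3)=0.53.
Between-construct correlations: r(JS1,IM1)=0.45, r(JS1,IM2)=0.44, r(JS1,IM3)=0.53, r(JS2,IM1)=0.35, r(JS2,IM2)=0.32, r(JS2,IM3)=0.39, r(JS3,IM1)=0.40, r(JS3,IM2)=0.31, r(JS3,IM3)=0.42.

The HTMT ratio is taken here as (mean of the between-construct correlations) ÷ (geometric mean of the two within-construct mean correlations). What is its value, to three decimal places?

Mean heterotrait r = 3.61/9 = 0.4011.
Mean within-JS = 1.98/3 = 0.6600; mean within-IM = 1.65/3 = 0.5500.
Geometric mean = √(0.6600 × 0.5500) = 0.6025.
HTMT = 0.4011 / 0.6025 = 0.666.

0.666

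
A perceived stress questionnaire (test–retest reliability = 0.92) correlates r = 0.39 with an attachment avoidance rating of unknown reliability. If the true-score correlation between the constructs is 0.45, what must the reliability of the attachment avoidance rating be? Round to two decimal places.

0.82

r_true = r_obs / √(r_xx · r_yy) ⇒ 0.45 = 0.39 / √(0.92 · r_yy).
√(0.92 · r_yy) = 0.39 / 0.45 = 0.8667; 0.92 · r_yy = 0.7512; r_yy = 0.7512 / 0.92 ≈ 0.82.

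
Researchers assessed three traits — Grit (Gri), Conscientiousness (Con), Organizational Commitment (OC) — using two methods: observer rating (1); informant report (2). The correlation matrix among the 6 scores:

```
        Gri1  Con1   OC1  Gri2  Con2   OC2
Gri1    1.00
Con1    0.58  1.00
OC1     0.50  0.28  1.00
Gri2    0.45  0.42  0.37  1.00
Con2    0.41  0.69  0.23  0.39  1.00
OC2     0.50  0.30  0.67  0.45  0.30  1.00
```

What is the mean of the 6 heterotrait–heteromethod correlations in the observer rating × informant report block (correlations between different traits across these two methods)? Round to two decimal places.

HTHM values (method 1 × method 2): 0.41, 0.50, 0.42, 0.30, 0.37, 0.23; mean = 2.23/6 = 0.37.

0.37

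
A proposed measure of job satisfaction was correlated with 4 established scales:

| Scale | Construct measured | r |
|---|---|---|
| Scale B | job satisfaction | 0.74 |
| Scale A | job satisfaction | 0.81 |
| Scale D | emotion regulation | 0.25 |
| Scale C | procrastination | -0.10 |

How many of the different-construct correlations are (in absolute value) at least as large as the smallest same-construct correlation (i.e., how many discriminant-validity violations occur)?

0

Convergent (same construct = job satisfaction): Scale B, Scale A.
Smallest convergent = 0.74. Discriminant |r|: 0.25, 0.10; count ≥ 0.74 → 0.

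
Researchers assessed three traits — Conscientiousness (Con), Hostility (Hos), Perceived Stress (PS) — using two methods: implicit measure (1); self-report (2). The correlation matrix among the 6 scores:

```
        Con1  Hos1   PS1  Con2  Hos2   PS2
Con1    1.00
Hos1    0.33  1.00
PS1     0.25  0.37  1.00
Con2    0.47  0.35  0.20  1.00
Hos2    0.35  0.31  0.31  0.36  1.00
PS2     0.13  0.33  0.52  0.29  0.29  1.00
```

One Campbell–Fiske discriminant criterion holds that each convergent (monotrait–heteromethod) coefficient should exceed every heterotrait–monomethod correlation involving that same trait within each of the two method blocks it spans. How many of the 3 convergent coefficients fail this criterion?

1

Convergent coefficients and their comparison sets:
Con (methods 1·2): 0.47 vs {0.33, 0.36, 0.25, 0.29} → pass.
Hos (methods 1·2): 0.31 vs {0.33, 0.36, 0.37, 0.29} → fail.
PS (methods 1·2): 0.52 vs {0.25, 0.29, 0.37, 0.29} → pass.
1 of 3 fail.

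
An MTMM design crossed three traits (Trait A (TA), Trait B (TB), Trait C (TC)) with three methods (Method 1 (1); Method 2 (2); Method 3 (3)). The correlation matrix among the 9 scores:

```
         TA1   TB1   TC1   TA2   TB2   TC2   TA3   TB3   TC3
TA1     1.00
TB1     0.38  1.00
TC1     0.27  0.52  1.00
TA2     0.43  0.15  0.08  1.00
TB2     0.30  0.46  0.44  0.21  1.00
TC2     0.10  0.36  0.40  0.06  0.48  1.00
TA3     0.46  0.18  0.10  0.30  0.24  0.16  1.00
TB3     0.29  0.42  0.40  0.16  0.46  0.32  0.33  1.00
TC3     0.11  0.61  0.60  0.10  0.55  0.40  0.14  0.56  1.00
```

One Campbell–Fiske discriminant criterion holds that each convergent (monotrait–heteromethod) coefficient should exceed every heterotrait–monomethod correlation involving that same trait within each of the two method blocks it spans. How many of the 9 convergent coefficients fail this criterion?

Convergent coefficients and their comparison sets:
TA (methods 1·2): 0.43 vs {0.38, 0.21, 0.27, 0.06} → pass.
TA (methods 1·3): 0.46 vs {0.38, 0.33, 0.27, 0.14} → pass.
TA (methods 2·3): 0.30 vs {0.21, 0.33, 0.06, 0.14} → fail.
TB (methods 1·2): 0.46 vs {0.38, 0.21, 0.52, 0.48} → fail.
TB (methods 1·3): 0.42 vs {0.38, 0.33, 0.52, 0.56} → fail.
TB (methods 2·3): 0.46 vs {0.21, 0.33, 0.48, 0.56} → fail.
TC (methods 1·2): 0.40 vs {0.27, 0.06, 0.52, 0.48} → fail.
TC (methods 1·3): 0.60 vs {0.27, 0.14, 0.52, 0.56} → pass.
TC (methods 2·3): 0.40 vs {0.06, 0.14, 0.48, 0.56} → fail.
6 of 9 fail.

6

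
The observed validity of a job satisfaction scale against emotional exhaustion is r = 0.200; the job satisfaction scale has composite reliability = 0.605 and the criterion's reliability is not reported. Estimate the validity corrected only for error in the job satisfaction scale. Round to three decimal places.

Single correction: r_c = r_obs / √r_xx = 0.200 / √0.605 = 0.200 / 0.7778 ≈ 0.257.

0.257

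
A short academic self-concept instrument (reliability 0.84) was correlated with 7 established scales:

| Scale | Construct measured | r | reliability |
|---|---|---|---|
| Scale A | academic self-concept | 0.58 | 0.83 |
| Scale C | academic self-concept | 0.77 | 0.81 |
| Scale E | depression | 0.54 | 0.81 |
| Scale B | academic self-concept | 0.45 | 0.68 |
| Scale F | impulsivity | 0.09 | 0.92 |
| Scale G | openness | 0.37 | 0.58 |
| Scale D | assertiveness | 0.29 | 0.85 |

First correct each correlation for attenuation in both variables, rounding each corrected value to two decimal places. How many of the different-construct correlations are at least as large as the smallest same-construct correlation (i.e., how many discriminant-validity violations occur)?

1

Disattenuated r (r / √(r_scale · r_new)):
  Scale A (conv): 0.58 / √(0.83·0.84) = 0.69
  Scale C (conv): 0.77 / √(0.81·0.84) = 0.93
  Scale E (disc): 0.54 / √(0.81·0.84) = 0.65
  Scale B (conv): 0.45 / √(0.68·0.84) = 0.60
  Scale F (disc): 0.09 / √(0.92·0.84) = 0.10
  Scale G (disc): 0.37 / √(0.58·0.84) = 0.53
  Scale D (disc): 0.29 / √(0.85·0.84) = 0.34
Smallest convergent = 0.60. Discriminant values: 0.65, 0.10, 0.53, 0.34; count ≥ 0.60 → 1.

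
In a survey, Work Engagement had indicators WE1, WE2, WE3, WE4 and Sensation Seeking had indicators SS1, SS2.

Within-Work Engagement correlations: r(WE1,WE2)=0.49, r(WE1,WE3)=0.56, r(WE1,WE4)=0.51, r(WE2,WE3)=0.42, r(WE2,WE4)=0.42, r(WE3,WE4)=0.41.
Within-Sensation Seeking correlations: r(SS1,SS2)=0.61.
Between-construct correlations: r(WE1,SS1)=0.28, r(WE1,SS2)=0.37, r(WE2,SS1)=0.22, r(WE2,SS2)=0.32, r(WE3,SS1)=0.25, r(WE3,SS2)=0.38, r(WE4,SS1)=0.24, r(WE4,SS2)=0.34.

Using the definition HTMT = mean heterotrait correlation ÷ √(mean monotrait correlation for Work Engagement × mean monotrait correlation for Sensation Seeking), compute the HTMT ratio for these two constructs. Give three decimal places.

0.561

Between-construct mean = 2.40/8 = 0.3000.
Mean within-WE = 2.81/6 = 0.4683; mean within-SS = 0.61/1 = 0.6100.
Geometric mean = √(0.4683 × 0.6100) = 0.5345.
HTMT = 0.3000 / 0.5345 = 0.561.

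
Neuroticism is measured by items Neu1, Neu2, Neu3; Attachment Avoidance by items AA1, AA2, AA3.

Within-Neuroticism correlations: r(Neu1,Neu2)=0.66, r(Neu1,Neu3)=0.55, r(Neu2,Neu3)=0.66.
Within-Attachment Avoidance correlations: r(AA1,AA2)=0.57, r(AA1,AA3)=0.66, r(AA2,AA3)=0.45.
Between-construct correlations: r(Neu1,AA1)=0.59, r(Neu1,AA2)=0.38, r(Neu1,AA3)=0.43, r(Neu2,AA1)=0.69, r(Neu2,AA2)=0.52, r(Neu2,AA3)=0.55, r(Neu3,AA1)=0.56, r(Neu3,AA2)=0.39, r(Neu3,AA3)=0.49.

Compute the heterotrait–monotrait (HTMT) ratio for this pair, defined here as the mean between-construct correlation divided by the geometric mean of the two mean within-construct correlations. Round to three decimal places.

0.865

Between-construct mean = 4.60/9 = 0.5111.
Mean within-Neu = 1.87/3 = 0.6233; mean within-AA = 1.68/3 = 0.5600.
Geometric mean = √(0.6233 × 0.5600) = 0.5908.
HTMT = 0.5111 / 0.5908 = 0.865.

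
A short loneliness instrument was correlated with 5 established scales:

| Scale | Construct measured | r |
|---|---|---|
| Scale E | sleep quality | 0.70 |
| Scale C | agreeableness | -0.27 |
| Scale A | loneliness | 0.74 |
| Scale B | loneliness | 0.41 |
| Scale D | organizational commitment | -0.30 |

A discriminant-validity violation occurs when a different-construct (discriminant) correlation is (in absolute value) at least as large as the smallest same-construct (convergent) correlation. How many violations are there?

Convergent (same construct = loneliness): Scale A, Scale B.
Smallest convergent = 0.41. Discriminant |r|: 0.70, 0.27, 0.30; count ≥ 0.41 → 1.

1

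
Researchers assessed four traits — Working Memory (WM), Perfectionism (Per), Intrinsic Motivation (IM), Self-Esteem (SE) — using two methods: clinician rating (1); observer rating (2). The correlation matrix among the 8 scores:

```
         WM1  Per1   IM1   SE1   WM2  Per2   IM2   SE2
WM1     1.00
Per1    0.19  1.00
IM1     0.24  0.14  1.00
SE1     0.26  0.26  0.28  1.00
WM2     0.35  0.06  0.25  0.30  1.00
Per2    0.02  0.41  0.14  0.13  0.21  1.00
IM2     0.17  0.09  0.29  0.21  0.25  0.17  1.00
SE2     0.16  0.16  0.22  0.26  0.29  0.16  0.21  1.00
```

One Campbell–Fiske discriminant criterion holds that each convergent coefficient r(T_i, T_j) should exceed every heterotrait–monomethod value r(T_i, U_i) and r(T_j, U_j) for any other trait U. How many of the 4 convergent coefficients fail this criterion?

Checking each validity diagonal entry against its comparison values:
WM (methods 1·2): 0.35 vs {0.19, 0.21, 0.24, 0.25, 0.26, 0.29} → pass.
Per (methods 1·2): 0.41 vs {0.19, 0.21, 0.14, 0.17, 0.26, 0.16} → pass.
IM (methods 1·2): 0.29 vs {0.24, 0.25, 0.14, 0.17, 0.28, 0.21} → pass.
SE (methods 1·2): 0.26 vs {0.26, 0.29, 0.26, 0.16, 0.28, 0.21} → fail.
1 of 4 fail.

1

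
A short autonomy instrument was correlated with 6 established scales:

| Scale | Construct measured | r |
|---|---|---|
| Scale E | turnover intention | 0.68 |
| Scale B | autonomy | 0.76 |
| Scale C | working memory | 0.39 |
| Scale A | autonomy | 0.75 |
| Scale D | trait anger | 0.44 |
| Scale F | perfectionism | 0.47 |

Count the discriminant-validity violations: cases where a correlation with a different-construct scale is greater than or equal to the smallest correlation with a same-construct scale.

Convergent (same construct = autonomy): Scale B, Scale A.
Smallest convergent = 0.75. Discriminant values: 0.68, 0.39, 0.44, 0.47; count ≥ 0.75 → 0.

0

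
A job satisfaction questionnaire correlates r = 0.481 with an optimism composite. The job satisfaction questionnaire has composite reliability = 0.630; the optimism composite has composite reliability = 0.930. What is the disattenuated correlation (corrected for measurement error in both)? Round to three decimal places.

0.628

r_true = r_obs / √(r_xx · r_yy) = 0.481 / √(0.630 × 0.930) = 0.481 / √0.585900 = 0.481 / 0.7654 ≈ 0.628.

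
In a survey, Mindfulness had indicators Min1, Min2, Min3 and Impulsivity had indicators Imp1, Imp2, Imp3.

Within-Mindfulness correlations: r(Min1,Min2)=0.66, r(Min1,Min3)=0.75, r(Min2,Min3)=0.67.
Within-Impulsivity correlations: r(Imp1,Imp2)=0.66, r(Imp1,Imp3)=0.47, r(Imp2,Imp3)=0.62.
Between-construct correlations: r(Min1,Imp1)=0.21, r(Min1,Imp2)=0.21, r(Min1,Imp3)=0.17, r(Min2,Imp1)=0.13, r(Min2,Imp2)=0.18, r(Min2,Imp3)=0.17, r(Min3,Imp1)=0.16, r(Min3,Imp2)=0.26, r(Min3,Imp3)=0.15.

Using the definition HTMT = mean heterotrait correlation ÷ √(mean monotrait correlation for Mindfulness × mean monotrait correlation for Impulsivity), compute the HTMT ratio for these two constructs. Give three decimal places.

0.287

Mean between = 1.64/9 = 0.1822.
Mean within-Min = 2.08/3 = 0.6933; mean within-Imp = 1.75/3 = 0.5833.
Geometric mean = √(0.6933 × 0.5833) = 0.6359.
HTMT = 0.1822 / 0.6359 = 0.287.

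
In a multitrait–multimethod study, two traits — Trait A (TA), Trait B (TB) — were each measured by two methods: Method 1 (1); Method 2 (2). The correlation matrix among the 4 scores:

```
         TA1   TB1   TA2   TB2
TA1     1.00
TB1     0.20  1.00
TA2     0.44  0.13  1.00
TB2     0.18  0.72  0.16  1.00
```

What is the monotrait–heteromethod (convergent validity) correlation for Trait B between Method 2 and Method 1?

0.72

Same trait (TB), different methods: r(TB2, TB1) = 0.72.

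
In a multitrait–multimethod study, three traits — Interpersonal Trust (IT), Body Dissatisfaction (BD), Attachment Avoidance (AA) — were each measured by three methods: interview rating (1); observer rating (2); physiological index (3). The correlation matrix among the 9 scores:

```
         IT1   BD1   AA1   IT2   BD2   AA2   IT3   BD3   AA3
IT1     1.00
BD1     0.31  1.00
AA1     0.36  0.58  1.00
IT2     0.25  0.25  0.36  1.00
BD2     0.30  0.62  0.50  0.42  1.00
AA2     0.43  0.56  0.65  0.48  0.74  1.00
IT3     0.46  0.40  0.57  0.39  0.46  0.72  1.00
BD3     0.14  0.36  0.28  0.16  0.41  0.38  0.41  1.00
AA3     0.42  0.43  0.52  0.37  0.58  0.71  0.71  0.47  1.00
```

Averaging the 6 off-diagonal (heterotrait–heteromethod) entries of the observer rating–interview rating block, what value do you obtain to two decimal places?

0.40

HTHM values (method 2 × method 1): 0.25, 0.36, 0.30, 0.50, 0.43, 0.56; mean = 2.40/6 = 0.40.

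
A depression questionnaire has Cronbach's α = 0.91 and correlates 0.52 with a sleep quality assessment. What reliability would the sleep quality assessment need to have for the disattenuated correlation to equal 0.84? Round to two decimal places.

r_true = r_obs / √(r_xx · r_yy) ⇒ 0.84 = 0.52 / √(0.91 · r_yy).
√(0.91 · r_yy) = 0.52 / 0.84 = 0.6190; 0.91 · r_yy = 0.3832; r_yy = 0.3832 / 0.91 ≈ 0.42.

0.42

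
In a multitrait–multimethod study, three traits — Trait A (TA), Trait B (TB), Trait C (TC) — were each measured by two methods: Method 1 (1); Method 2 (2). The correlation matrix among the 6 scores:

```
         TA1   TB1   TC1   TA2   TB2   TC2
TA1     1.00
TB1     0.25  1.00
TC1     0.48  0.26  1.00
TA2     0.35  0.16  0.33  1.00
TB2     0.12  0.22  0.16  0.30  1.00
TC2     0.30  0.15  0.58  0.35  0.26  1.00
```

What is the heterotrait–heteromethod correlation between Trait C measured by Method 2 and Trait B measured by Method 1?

0.15

Different traits and methods: r(TC2, TB1) = 0.15.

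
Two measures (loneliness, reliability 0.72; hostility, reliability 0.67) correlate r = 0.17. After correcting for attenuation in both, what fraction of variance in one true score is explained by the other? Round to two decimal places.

0.06

Disattenuated r = 0.17 / √(0.72 × 0.67) = 0.17 / 0.6946 = 0.2447.
Shared true-score variance = 0.2447² = 0.0599 ≈ 0.06.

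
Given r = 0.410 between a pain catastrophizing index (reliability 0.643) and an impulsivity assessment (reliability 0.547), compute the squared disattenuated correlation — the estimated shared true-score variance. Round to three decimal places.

0.478

Disattenuated r = 0.410 / √(0.643 × 0.547) = 0.410 / 0.5931 = 0.6913.
Shared true-score variance = 0.6913² = 0.4779 ≈ 0.478.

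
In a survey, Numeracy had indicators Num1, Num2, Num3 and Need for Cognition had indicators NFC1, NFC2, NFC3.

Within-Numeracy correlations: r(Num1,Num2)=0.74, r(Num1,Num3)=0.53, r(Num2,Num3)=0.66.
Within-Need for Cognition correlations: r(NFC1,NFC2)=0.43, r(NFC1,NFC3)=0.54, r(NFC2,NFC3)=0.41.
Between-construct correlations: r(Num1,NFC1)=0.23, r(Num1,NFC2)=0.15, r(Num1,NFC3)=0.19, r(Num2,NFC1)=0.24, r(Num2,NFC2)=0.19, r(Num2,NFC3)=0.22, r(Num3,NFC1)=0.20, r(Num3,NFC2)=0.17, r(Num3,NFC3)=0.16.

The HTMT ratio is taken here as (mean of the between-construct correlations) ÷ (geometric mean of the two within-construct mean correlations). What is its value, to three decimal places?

0.357

Mean heterotrait r = 1.75/9 = 0.1944.
Mean within-Num = 1.93/3 = 0.6433; mean within-NFC = 1.38/3 = 0.4600.
Geometric mean = √(0.6433 × 0.4600) = 0.5440.
HTMT = 0.1944 / 0.5440 = 0.357.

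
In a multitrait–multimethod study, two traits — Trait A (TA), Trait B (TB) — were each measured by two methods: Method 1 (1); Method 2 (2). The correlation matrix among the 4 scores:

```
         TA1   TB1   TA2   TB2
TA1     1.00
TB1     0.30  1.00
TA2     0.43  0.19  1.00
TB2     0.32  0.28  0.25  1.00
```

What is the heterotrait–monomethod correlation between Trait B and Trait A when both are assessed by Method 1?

0.30

Different traits, same method: r(TB1, TA1) = 0.30.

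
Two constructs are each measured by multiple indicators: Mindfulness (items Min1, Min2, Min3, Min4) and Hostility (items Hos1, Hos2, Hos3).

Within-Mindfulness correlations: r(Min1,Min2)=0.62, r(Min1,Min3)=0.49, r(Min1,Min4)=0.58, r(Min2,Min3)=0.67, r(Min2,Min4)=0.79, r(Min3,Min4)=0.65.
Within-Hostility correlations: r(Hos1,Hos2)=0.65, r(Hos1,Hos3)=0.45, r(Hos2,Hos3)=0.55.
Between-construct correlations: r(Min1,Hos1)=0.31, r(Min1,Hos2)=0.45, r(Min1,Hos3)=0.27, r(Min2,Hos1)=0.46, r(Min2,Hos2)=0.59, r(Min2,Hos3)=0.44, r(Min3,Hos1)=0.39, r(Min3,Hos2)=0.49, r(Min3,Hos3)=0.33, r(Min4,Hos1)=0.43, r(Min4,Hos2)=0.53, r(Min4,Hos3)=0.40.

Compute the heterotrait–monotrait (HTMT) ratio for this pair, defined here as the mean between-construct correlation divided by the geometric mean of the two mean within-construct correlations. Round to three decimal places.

Mean heterotrait r = 5.09/12 = 0.4242.
Mean within-Min = 3.80/6 = 0.6333; mean within-Hos = 1.65/3 = 0.5500.
Geometric mean = √(0.6333 × 0.5500) = 0.5902.
HTMT = 0.4242 / 0.5902 = 0.719.

0.719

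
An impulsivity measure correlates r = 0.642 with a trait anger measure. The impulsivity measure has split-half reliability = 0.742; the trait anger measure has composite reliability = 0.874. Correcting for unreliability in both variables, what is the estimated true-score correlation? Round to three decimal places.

0.797

r_true = r_obs / √(r_xx · r_yy) = 0.642 / √(0.742 × 0.874) = 0.642 / √0.648508 = 0.642 / 0.8053 ≈ 0.797.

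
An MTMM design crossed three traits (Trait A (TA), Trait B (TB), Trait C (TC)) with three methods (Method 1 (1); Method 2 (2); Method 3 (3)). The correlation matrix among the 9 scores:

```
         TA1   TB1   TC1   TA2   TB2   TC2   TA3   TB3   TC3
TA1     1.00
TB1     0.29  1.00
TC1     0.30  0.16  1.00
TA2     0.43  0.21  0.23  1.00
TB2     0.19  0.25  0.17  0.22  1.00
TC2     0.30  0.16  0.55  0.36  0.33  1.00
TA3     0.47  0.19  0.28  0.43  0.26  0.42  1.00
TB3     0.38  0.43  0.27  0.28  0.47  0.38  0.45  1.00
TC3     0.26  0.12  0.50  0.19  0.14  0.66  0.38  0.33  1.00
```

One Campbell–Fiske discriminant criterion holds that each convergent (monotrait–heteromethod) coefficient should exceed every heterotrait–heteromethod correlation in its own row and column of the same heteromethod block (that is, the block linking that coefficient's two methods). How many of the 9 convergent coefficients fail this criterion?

Checking each validity diagonal entry against its comparison values:
TA (methods 1·2): 0.43 vs {0.19, 0.21, 0.30, 0.23} → pass.
TA (methods 1·3): 0.47 vs {0.38, 0.19, 0.26, 0.28} → pass.
TA (methods 2·3): 0.43 vs {0.28, 0.26, 0.19, 0.42} → pass.
TB (methods 1·2): 0.25 vs {0.21, 0.19, 0.16, 0.17} → pass.
TB (methods 1·3): 0.43 vs {0.19, 0.38, 0.12, 0.27} → pass.
TB (methods 2·3): 0.47 vs {0.26, 0.28, 0.14, 0.38} → pass.
TC (methods 1·2): 0.55 vs {0.23, 0.30, 0.17, 0.16} → pass.
TC (methods 1·3): 0.50 vs {0.28, 0.26, 0.27, 0.12} → pass.
TC (methods 2·3): 0.66 vs {0.42, 0.19, 0.38, 0.14} → pass.
0 of 9 fail.

0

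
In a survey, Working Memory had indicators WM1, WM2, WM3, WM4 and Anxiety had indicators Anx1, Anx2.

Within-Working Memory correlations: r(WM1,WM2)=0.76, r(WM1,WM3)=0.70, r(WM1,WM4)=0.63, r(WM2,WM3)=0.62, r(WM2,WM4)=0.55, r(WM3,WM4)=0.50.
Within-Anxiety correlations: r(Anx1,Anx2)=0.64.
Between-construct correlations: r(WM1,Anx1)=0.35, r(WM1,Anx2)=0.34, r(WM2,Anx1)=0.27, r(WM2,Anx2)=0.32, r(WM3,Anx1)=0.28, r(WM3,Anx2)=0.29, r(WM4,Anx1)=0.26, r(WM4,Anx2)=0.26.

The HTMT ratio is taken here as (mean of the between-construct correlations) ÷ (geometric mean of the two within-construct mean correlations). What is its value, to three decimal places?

Mean between = 2.37/8 = 0.2963.
Mean within-WM = 3.76/6 = 0.6267; mean within-Anx = 0.64/1 = 0.6400.
Geometric mean = √(0.6267 × 0.6400) = 0.6333.
HTMT = 0.2963 / 0.6333 = 0.468.

0.468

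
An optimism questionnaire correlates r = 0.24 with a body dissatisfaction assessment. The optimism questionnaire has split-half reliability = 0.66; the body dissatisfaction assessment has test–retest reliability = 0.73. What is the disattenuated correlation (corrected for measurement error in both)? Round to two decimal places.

r_true = r_obs / √(r_xx · r_yy) = 0.24 / √(0.66 × 0.73) = 0.24 / √0.4818 = 0.24 / 0.6941 ≈ 0.35.

0.35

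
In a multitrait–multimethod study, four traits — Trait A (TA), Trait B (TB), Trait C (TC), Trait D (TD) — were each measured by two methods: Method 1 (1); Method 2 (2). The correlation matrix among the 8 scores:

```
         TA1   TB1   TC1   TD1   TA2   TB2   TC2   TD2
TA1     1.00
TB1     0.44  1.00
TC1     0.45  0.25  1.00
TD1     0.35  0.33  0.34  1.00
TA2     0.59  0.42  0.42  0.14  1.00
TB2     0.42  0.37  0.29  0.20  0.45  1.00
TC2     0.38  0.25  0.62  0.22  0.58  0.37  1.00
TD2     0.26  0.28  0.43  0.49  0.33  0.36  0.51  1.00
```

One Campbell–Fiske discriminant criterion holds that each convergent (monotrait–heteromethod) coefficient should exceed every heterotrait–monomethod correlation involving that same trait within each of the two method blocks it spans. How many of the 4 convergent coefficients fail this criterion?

2

Each convergent coefficient versus the relevant comparison correlations:
TA (methods 1·2): 0.59 vs {0.44, 0.45, 0.45, 0.58, 0.35, 0.33} → pass.
TB (methods 1·2): 0.37 vs {0.44, 0.45, 0.25, 0.37, 0.33, 0.36} → fail.
TC (methods 1·2): 0.62 vs {0.45, 0.58, 0.25, 0.37, 0.34, 0.51} → pass.
TD (methods 1·2): 0.49 vs {0.35, 0.33, 0.33, 0.36, 0.34, 0.51} → fail.
2 of 4 fail.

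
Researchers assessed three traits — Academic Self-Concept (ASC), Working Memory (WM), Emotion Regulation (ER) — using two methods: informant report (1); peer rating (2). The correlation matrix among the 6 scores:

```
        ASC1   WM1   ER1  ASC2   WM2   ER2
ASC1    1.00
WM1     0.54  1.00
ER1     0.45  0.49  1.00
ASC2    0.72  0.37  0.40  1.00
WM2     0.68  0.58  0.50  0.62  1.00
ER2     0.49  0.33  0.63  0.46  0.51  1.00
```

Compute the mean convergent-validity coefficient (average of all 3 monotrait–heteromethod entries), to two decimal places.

0.64

Convergent values: 0.72, 0.58, 0.63; mean = 1.93/3 = 0.64.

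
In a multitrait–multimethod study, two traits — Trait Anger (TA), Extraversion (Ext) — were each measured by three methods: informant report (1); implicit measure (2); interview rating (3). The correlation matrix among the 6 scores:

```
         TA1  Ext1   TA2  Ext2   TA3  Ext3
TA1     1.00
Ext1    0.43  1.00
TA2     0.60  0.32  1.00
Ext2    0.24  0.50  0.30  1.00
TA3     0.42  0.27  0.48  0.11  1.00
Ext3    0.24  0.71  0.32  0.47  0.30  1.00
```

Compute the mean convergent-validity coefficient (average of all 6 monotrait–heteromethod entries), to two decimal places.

0.53

Convergent values: 0.60, 0.42, 0.48, 0.50, 0.71, 0.47; mean = 3.18/6 = 0.53.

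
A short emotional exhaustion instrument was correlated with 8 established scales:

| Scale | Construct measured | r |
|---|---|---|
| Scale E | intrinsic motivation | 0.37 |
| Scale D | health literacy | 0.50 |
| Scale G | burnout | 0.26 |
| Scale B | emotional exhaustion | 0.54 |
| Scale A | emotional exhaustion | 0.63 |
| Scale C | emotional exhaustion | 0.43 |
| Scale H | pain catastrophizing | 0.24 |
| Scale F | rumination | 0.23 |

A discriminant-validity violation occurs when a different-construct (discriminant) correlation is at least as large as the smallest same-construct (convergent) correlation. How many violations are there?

Convergent (same construct = emotional exhaustion): Scale B, Scale A, Scale C.
Smallest convergent = 0.43. Discriminant values: 0.37, 0.50, 0.26, 0.24, 0.23; count ≥ 0.43 → 1.

1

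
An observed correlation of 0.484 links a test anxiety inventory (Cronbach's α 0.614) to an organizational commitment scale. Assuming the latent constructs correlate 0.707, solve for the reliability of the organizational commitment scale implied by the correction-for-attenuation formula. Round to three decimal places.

r_true = r_obs / √(r_xx · r_yy) ⇒ 0.707 = 0.484 / √(0.614 · r_yy).
√(0.614 · r_yy) = 0.484 / 0.707 = 0.6846; 0.614 · r_yy = 0.4687; r_yy = 0.4687 / 0.614 ≈ 0.763.

0.763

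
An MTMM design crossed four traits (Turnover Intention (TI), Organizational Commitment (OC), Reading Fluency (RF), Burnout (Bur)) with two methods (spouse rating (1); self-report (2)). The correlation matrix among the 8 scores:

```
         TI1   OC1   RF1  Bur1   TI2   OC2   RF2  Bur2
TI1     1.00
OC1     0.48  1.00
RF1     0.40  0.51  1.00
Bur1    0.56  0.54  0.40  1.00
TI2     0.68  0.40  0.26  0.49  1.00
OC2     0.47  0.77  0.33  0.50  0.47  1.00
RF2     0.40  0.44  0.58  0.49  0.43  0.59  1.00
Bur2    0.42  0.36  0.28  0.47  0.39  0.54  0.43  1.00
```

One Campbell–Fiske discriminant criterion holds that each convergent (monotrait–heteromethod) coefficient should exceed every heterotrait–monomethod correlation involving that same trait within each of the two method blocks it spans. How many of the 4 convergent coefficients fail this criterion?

Convergent coefficients and their comparison sets:
TI (methods 1·2): 0.68 vs {0.48, 0.47, 0.40, 0.43, 0.56, 0.39} → pass.
OC (methods 1·2): 0.77 vs {0.48, 0.47, 0.51, 0.59, 0.54, 0.54} → pass.
RF (methods 1·2): 0.58 vs {0.40, 0.43, 0.51, 0.59, 0.40, 0.43} → fail.
Bur (methods 1·2): 0.47 vs {0.56, 0.39, 0.54, 0.54, 0.40, 0.43} → fail.
2 of 4 fail.

2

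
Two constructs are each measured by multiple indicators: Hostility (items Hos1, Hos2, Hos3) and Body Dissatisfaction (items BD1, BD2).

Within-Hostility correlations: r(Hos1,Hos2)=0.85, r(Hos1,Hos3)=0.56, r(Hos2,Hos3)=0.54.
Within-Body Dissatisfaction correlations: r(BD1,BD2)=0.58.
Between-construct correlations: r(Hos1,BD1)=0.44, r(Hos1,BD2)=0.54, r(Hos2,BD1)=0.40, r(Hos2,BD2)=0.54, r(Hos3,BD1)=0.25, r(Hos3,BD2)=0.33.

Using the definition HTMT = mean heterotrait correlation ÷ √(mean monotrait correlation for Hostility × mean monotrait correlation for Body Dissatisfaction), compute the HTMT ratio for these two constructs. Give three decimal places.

Mean between = 2.50/6 = 0.4167.
Mean within-Hos = 1.95/3 = 0.6500; mean within-BD = 0.58/1 = 0.5800.
Geometric mean = √(0.6500 × 0.5800) = 0.6140.
HTMT = 0.4167 / 0.6140 = 0.679.

0.679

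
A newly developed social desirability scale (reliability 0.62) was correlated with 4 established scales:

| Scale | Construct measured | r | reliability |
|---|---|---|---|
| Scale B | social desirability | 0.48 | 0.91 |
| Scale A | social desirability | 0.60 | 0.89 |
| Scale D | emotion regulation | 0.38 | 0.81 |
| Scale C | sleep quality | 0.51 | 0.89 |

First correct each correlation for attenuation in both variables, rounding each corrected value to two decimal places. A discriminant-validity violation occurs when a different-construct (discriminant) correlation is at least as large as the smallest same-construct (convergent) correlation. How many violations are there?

1

Disattenuated r (r / √(r_scale · r_new)):
  Scale B (conv): 0.48 / √(0.91·0.62) = 0.64
  Scale A (conv): 0.60 / √(0.89·0.62) = 0.81
  Scale D (disc): 0.38 / √(0.81·0.62) = 0.54
  Scale C (disc): 0.51 / √(0.89·0.62) = 0.69
Smallest convergent = 0.64. Discriminant values: 0.54, 0.69; count ≥ 0.64 → 1.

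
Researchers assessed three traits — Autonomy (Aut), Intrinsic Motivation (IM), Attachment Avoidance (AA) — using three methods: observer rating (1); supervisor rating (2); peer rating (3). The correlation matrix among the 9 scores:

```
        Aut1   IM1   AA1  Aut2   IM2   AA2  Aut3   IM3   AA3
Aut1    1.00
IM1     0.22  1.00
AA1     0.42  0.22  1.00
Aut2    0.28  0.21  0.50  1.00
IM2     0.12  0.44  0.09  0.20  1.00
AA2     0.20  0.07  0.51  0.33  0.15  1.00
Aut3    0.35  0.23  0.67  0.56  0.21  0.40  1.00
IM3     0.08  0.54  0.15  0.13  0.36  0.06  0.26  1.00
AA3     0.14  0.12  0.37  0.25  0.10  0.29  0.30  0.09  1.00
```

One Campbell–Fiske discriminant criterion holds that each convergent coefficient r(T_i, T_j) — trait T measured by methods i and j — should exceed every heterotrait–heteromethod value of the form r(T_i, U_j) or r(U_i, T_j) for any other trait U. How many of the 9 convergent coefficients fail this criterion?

Convergent coefficients and their comparison sets:
Aut (methods 1·2): 0.28 vs {0.12, 0.21, 0.20, 0.50} → fail.
Aut (methods 1·3): 0.35 vs {0.08, 0.23, 0.14, 0.67} → fail.
Aut (methods 2·3): 0.56 vs {0.13, 0.21, 0.25, 0.40} → pass.
IM (methods 1·2): 0.44 vs {0.21, 0.12, 0.07, 0.09} → pass.
IM (methods 1·3): 0.54 vs {0.23, 0.08, 0.12, 0.15} → pass.
IM (methods 2·3): 0.36 vs {0.21, 0.13, 0.10, 0.06} → pass.
AA (methods 1·2): 0.51 vs {0.50, 0.20, 0.09, 0.07} → pass.
AA (methods 1·3): 0.37 vs {0.67, 0.14, 0.15, 0.12} → fail.
AA (methods 2·3): 0.29 vs {0.40, 0.25, 0.06, 0.10} → fail.
4 of 9 fail.

4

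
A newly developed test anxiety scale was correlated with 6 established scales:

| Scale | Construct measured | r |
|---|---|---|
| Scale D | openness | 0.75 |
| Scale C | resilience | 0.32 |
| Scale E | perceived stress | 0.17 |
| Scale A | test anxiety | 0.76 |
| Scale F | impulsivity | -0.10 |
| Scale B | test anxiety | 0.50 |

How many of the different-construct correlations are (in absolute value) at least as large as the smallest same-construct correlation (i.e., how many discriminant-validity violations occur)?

1

Convergent (same construct = test anxiety): Scale A, Scale B.
Smallest convergent = 0.50. Discriminant |r|: 0.75, 0.32, 0.17, 0.10; count ≥ 0.50 → 1.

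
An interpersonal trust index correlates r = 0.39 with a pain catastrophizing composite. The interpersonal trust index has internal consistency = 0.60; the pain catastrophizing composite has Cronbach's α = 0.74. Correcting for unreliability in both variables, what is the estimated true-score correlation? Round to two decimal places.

0.59

r_true = r_obs / √(r_xx · r_yy) = 0.39 / √(0.60 × 0.74) = 0.39 / √0.4440 = 0.39 / 0.6663 ≈ 0.59.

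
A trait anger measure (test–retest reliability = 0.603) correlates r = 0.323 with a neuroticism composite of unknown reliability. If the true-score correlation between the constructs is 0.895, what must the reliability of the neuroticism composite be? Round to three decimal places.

r_true = r_obs / √(r_xx · r_yy) ⇒ 0.895 = 0.323 / √(0.603 · r_yy).
√(0.603 · r_yy) = 0.323 / 0.895 = 0.3609; 0.603 · r_yy = 0.1302; r_yy = 0.1302 / 0.603 ≈ 0.216.

0.216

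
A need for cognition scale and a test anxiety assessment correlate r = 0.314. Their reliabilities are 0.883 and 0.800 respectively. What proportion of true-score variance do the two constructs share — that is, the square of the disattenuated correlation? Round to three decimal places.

0.140

Disattenuated r = 0.314 / √(0.883 × 0.800) = 0.314 / 0.8405 = 0.3736.
Shared true-score variance = 0.3736² = 0.1396 ≈ 0.140.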